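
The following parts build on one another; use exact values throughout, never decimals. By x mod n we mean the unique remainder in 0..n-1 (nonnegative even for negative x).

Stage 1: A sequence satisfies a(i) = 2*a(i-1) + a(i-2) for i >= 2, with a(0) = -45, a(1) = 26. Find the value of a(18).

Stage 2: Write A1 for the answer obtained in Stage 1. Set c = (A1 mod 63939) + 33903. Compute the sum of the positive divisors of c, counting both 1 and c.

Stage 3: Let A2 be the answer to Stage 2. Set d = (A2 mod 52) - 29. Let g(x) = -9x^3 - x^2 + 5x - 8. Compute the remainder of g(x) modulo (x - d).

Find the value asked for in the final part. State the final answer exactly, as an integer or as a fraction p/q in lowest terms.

Stage 1: a(2) = 2*(26) + 1*(-45) = 7; iterating: a(2)=7, a(3)=40, a(4)=87, a(5)=214, a(6)=515, a(7)=1244, a(8)=3003, a(9)=7250, a(10)=17503, a(11)=42256, a(12)=102015, a(13)=246286, a(14)=594587, a(15)=1435460, a(16)=3465507, a(17)=8366474, a(18)=20198455; answer 20198455
Stage 2: A1 = 20198455; c = 91573; 91573 is prime, so its only divisors are 1 and 91573; sigma = 1 + 91573 = 91574; answer 91574
Stage 3: A2 = 91574; d = -27; remainder = value at the root: -9*(-27)^3 - 1*(-27)^2 + 5*(-27)^1 - 8 = (177147) + (-729) + (-135) + (-8) = 176275; answer 176275

176275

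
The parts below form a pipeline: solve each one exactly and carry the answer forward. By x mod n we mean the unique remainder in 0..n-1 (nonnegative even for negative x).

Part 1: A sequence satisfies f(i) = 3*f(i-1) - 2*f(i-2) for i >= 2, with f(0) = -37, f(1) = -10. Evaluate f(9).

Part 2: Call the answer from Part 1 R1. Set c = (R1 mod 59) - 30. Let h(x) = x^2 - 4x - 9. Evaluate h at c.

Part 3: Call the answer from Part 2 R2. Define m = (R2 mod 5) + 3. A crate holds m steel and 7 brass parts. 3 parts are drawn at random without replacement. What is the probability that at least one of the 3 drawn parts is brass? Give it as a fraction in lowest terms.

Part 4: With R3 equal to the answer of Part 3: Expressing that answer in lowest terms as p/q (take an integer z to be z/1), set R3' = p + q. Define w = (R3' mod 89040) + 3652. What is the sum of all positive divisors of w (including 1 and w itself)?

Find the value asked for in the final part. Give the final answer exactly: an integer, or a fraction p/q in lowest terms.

7380

Part 1: f(2) = 3*(-10) - 2*(-37) = 44; iterating: f(2)=44, f(3)=152, f(4)=368, f(5)=800, f(6)=1664, f(7)=3392, f(8)=6848, f(9)=13760; answer 13760
Part 2: R1 = 13760; c = -17; 1*(-17)^2 - 4*(-17)^1 - 9 = (289) + (68) + (-9) = 348; answer 348
Part 3: R2 = 348; m = 6; total draws C(13,3) = 286; complement C(6,3) = 20; favorable 286 - 20 = 266; P = 133/143; answer 133/143
Part 4: R3 = 133/143; threaded value p + q = 276; w = 3928; 3928 = 2^3 * 491; sigma = (1 + 2 + 4 + 8) * (1 + 491) = 15 * 492 = 7380; answer 7380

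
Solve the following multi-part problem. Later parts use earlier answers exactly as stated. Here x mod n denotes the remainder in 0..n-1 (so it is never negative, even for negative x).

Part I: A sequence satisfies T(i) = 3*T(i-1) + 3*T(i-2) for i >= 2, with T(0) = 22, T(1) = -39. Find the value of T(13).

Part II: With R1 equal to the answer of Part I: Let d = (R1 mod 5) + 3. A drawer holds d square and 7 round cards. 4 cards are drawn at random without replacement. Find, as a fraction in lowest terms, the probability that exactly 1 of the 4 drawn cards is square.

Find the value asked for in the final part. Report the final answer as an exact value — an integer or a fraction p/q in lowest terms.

Part I: T(2) = 3*(-39) + 3*(22) = -51; iterating: T(2)=-51, T(3)=-270, T(4)=-963, T(5)=-3699, T(6)=-13986, T(7)=-53055, T(8)=-201123, T(9)=-762534, T(10)=-2890971, T(11)=-10960515, T(12)=-41554458, T(13)=-157544919; answer -157544919
Part II: R1 = -157544919; d = 4; total draws C(11,4) = 330; favorable C(4,1)*C(7,3) = 140; P = 14/33; answer 14/33

14/33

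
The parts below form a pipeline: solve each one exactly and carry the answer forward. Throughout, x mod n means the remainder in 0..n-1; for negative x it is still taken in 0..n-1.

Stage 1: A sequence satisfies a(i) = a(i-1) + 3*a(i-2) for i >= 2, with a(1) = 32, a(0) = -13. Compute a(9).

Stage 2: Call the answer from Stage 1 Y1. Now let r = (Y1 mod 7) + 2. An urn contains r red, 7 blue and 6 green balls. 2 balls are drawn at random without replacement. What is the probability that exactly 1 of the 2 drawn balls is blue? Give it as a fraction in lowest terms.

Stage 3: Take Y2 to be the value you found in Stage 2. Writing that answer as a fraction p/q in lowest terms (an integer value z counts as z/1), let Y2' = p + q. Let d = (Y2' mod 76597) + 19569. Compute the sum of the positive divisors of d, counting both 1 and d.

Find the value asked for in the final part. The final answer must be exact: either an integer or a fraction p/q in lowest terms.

Stage 1: a(2) = 1*(32) + 3*(-13) = -7; iterating: a(2)=-7, a(3)=89, a(4)=68, a(5)=335, a(6)=539, a(7)=1544, a(8)=3161, a(9)=7793; answer 7793
Stage 2: Y1 = 7793; r = 4; total draws C(17,2) = 136; favorable C(7,1)*C(10,1) = 70; P = 35/68; answer 35/68
Stage 3: Y2 = 35/68; threaded value p + q = 103; d = 19672; 19672 = 2^3 * 2459; sigma = (1 + 2 + 4 + 8) * (1 + 2459) = 15 * 2460 = 36900; answer 36900

36900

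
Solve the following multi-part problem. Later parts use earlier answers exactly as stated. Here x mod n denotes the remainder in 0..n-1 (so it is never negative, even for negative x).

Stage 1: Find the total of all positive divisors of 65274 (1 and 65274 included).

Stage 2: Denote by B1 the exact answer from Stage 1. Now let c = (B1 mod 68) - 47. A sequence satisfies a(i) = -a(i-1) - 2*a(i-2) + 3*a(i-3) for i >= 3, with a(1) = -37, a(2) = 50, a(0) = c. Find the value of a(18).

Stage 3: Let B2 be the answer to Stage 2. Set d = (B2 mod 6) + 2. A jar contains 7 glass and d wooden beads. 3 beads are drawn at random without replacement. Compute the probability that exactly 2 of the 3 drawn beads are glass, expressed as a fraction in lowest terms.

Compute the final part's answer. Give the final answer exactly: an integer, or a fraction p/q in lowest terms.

Stage 1: 65274 = 2 * 3 * 11 * 23 * 43; sigma = (1 + 2) * (1 + 3) * (1 + 11) * (1 + 23) * (1 + 43) = 3 * 4 * 12 * 24 * 44 = 152064; answer 152064
Stage 2: B1 = 152064; c = -31; a(3) = -1*(50) - 2*(-37) + 3*(-31) = -69; iterating: a(3)=-69, a(4)=-142, a(5)=430, a(6)=-353, a(7)=-933, a(8)=2929, a(9)=-2122, a(10)=-6535, a(11)=19566, a(12)=-12862, a(13)=-45875, a(14)=130297, a(15)=-77133, a(16)=-321086, a(17)=866243, a(18)=-455470; answer -455470
Stage 3: B2 = -455470; d = 4; total draws C(11,3) = 165; favorable C(7,2)*C(4,1) = 84; P = 28/55; answer 28/55

28/55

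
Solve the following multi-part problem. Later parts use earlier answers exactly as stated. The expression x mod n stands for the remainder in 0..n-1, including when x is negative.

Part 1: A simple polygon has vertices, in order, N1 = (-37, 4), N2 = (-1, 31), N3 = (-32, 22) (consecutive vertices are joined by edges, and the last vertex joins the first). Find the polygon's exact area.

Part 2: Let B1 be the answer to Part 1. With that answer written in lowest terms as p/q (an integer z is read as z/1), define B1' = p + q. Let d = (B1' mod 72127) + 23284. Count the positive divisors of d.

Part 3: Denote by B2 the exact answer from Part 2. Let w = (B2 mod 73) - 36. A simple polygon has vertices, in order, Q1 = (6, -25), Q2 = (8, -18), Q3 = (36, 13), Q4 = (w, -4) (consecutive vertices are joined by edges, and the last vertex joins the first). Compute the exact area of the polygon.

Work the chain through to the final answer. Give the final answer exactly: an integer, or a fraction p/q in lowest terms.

970

Part 1: cross terms: (-37*31 - -1*4)=-1143, (-1*22 - -32*31)=970, (-32*4 - -37*22)=686; twice the area = |513| = 513; area = 513/2; answer 513/2
Part 2: B1 = 513/2; threaded value p + q = 515; d = 23799; 23799 = 3 * 7933; number of divisors = (1+1) * (1+1) = 4; answer 4
Part 3: B2 = 4; w = -32; cross terms: (6*-18 - 8*-25)=92, (8*13 - 36*-18)=752, (36*-4 - -32*13)=272, (-32*-25 - 6*-4)=824; twice the area = |1940| = 1940; area = 970; answer 970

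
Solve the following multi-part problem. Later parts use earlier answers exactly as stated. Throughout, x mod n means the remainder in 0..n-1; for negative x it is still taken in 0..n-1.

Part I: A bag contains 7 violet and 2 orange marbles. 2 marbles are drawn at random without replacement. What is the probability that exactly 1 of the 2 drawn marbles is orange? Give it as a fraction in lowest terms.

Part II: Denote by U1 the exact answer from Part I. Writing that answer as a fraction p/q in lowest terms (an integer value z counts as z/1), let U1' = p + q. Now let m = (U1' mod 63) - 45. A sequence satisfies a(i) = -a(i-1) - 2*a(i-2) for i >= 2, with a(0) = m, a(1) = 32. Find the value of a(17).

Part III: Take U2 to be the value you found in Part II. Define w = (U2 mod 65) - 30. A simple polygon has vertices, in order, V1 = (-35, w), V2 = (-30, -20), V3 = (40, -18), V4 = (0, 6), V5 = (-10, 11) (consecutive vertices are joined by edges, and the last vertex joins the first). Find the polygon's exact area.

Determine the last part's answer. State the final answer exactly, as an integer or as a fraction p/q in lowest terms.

2365/2

Part I: total draws C(9,2) = 36; favorable C(2,1)*C(7,1) = 14; P = 7/18; answer 7/18
Part II: U1 = 7/18; threaded value p + q = 25; m = -20; a(2) = -1*(32) - 2*(-20) = 8; iterating: a(2)=8, a(3)=-72, a(4)=56, a(5)=88, a(6)=-200, a(7)=24, a(8)=376, a(9)=-424, a(10)=-328, a(11)=1176, a(12)=-520, a(13)=-1832, a(14)=2872, a(15)=792, a(16)=-6536, a(17)=4952; answer 4952
Part III: U2 = 4952; w = -18; cross terms: (-35*-20 - -30*-18)=160, (-30*-18 - 40*-20)=1340, (40*6 - 0*-18)=240, (0*11 - -10*6)=60, (-10*-18 - -35*11)=565; twice the area = |2365| = 2365; area = 2365/2; answer 2365/2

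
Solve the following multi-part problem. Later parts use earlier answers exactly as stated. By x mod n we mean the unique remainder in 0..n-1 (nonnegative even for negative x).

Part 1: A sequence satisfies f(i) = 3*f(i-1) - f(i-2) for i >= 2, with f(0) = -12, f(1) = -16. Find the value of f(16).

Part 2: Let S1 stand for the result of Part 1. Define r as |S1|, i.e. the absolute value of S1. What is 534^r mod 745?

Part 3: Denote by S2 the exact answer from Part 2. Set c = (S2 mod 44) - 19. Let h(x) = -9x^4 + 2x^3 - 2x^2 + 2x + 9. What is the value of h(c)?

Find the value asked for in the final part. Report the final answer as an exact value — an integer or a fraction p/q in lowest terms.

Part 1: f(2) = 3*(-16) - 1*(-12) = -36; iterating: f(2)=-36, f(3)=-92, f(4)=-240, f(5)=-628, f(6)=-1644, f(7)=-4304, f(8)=-11268, f(9)=-29500, f(10)=-77232, f(11)=-202196, f(12)=-529356, f(13)=-1385872, f(14)=-3628260, f(15)=-9498908, f(16)=-24868464; answer -24868464
Part 2: S1 = -24868464; r = 24868464; squarings mod 745: 534^1=534, 534^2=566, 534^4=6, 534^8=36, 534^16=551, 534^32=386, 534^64=741, 534^128=16, 534^256=256, 534^512=721, 534^1024=576, 534^2048=251, 534^4096=421, 534^8192=676, 534^16384=291, 534^32768=496, 534^65536=166, 534^131072=736, 534^262144=81, 534^524288=601, 534^1048576=621, 534^2097152=476, 534^4194304=96, 534^8388608=276, 534^16777216=186; 534^24868464 = 534^16 * 534^32 * 534^64 * 534^512 * 534^1024 * 534^4096 * 534^8192 * 534^16384 * 534^65536 * 534^131072 * 534^524288 * 534^1048576 * 534^2097152 * 534^4194304 * 534^16777216 = 466 (mod 745); answer 466
Part 3: S2 = 466; c = 7; -9*(7)^4 + 2*(7)^3 - 2*(7)^2 + 2*(7)^1 + 9 = (-21609) + (686) + (-98) + (14) + (9) = -20998; answer -20998

-20998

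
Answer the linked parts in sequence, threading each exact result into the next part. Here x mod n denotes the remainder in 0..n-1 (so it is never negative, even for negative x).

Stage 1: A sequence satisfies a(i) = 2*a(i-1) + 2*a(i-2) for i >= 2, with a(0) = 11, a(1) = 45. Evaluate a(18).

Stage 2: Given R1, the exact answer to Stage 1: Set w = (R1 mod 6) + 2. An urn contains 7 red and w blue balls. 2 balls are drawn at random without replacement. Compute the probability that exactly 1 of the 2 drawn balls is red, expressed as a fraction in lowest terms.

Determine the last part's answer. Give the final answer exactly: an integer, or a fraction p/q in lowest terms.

Stage 1: a(2) = 2*(45) + 2*(11) = 112; iterating: a(2)=112, a(3)=314, a(4)=852, a(5)=2332, a(6)=6368, a(7)=17400, a(8)=47536, a(9)=129872, a(10)=354816, a(11)=969376, a(12)=2648384, a(13)=7235520, a(14)=19767808, a(15)=54006656, a(16)=147548928, a(17)=403111168, a(18)=1101320192; answer 1101320192
Stage 2: R1 = 1101320192; w = 4; total draws C(11,2) = 55; favorable C(7,1)*C(4,1) = 28; P = 28/55; answer 28/55

28/55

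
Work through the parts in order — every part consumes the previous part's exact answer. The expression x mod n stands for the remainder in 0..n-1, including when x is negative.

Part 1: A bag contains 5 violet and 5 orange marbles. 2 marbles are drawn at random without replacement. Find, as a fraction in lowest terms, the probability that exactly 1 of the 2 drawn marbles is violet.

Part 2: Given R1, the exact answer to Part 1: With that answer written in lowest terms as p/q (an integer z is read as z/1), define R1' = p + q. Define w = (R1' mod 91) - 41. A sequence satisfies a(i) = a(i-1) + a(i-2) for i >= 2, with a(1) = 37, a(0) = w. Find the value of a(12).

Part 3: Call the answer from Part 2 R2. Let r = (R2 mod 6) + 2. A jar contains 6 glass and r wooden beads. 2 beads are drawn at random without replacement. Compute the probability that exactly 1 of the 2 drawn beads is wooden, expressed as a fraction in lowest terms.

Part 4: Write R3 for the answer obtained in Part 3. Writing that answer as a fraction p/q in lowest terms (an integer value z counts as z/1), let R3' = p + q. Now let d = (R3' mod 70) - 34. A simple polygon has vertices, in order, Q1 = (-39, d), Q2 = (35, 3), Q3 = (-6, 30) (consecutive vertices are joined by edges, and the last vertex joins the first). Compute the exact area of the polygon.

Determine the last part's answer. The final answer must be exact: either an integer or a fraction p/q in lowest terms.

1409

Part 1: total draws C(10,2) = 45; favorable C(5,1)*C(5,1) = 25; P = 5/9; answer 5/9
Part 2: R1 = 5/9; threaded value p + q = 14; w = -27; a(2) = 1*(37) + 1*(-27) = 10; iterating: a(2)=10, a(3)=47, a(4)=57, a(5)=104, a(6)=161, a(7)=265, a(8)=426, a(9)=691, a(10)=1117, a(11)=1808, a(12)=2925; answer 2925
Part 3: R2 = 2925; r = 5; total draws C(11,2) = 55; favorable C(5,1)*C(6,1) = 30; P = 6/11; answer 6/11
Part 4: R3 = 6/11; threaded value p + q = 17; d = -17; cross terms: (-39*3 - 35*-17)=478, (35*30 - -6*3)=1068, (-6*-17 - -39*30)=1272; twice the area = |2818| = 2818; area = 1409; answer 1409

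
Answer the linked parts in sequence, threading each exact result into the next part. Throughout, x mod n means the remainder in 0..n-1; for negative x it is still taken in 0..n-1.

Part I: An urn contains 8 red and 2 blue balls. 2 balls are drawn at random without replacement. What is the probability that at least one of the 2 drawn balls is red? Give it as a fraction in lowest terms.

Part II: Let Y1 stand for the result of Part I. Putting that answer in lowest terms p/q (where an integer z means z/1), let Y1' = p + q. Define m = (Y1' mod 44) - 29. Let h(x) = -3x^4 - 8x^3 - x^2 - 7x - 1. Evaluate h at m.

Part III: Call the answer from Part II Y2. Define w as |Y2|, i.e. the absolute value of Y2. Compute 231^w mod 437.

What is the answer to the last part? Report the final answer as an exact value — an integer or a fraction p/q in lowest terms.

Part I: total draws C(10,2) = 45; complement C(2,2) = 1; favorable 45 - 1 = 44; P = 44/45; answer 44/45
Part II: Y1 = 44/45; threaded value p + q = 89; m = -28; -3*(-28)^4 - 8*(-28)^3 - 1*(-28)^2 - 7*(-28)^1 - 1 = (-1843968) + (175616) + (-784) + (196) + (-1) = -1668941; answer -1668941
Part III: Y2 = -1668941; w = 1668941; squarings mod 437: 231^1=231, 231^2=47, 231^4=24, 231^8=139, 231^16=93, 231^32=346, 231^64=415, 231^128=47, 231^256=24, 231^512=139, 231^1024=93, 231^2048=346, 231^4096=415, 231^8192=47, 231^16384=24, 231^32768=139, 231^65536=93, 231^131072=346, 231^262144=415, 231^524288=47, 231^1048576=24; 231^1668941 = 231^1 * 231^4 * 231^8 * 231^64 * 231^256 * 231^512 * 231^1024 * 231^4096 * 231^8192 * 231^16384 * 231^65536 * 231^524288 * 231^1048576 = 70 (mod 437); answer 70

70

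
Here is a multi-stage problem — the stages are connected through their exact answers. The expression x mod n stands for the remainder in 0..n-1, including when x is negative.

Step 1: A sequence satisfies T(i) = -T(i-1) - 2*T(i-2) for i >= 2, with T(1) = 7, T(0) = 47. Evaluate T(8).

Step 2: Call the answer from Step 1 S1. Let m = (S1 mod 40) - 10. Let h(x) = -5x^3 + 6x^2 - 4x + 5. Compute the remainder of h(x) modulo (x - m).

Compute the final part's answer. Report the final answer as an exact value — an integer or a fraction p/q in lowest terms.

2042

Step 1: T(2) = -1*(7) - 2*(47) = -101; iterating: T(2)=-101, T(3)=87, T(4)=115, T(5)=-289, T(6)=59, T(7)=519, T(8)=-637; answer -637
Step 2: S1 = -637; m = -7; remainder = value at the root: -5*(-7)^3 + 6*(-7)^2 - 4*(-7)^1 + 5 = (1715) + (294) + (28) + (5) = 2042; answer 2042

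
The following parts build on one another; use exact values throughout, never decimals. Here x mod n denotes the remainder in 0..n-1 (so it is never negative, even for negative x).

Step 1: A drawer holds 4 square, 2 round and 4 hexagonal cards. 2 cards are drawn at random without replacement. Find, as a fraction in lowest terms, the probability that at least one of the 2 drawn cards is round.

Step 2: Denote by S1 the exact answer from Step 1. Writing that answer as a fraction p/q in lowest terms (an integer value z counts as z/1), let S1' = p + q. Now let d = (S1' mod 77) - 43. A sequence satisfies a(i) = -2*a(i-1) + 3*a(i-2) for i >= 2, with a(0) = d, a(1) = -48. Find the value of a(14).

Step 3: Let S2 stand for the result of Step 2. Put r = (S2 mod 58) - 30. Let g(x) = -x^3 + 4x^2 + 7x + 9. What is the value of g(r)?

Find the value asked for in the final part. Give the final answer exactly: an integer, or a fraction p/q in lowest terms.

7

Step 1: total draws C(10,2) = 45; complement C(8,2) = 28; favorable 45 - 28 = 17; P = 17/45; answer 17/45
Step 2: S1 = 17/45; threaded value p + q = 62; d = 19; a(2) = -2*(-48) + 3*(19) = 153; iterating: a(2)=153, a(3)=-450, a(4)=1359, a(5)=-4068, a(6)=12213, a(7)=-36630, a(8)=109899, a(9)=-329688, a(10)=989073, a(11)=-2967210, a(12)=8901639, a(13)=-26704908, a(14)=80114733; answer 80114733
Step 3: S2 = 80114733; r = -1; -1*(-1)^3 + 4*(-1)^2 + 7*(-1)^1 + 9 = (1) + (4) + (-7) + (9) = 7; answer 7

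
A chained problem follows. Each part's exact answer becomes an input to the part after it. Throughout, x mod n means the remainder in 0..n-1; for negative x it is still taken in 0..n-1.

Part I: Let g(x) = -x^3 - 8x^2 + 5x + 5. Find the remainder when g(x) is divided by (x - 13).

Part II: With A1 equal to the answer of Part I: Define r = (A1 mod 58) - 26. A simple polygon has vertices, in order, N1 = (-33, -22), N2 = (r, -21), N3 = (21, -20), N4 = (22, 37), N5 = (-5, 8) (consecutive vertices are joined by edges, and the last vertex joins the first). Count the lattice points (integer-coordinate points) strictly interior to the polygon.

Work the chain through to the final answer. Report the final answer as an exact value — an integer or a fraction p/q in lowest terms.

1516

Part I: remainder = value at the root: -1*(13)^3 - 8*(13)^2 + 5*(13)^1 + 5 = (-2197) + (-1352) + (65) + (5) = -3479; answer -3479
Part II: A1 = -3479; r = -25; cross terms: (-33*-21 - -25*-22)=143, (-25*-20 - 21*-21)=941, (21*37 - 22*-20)=1217, (22*8 - -5*37)=361, (-5*-22 - -33*8)=374; twice the area = |3036| = 3036; area = 1518; boundary points = 1 + 1 + 1 + 1 + 2 = 6; strictly interior points = area - boundary/2 + 1 = 1516; answer 1516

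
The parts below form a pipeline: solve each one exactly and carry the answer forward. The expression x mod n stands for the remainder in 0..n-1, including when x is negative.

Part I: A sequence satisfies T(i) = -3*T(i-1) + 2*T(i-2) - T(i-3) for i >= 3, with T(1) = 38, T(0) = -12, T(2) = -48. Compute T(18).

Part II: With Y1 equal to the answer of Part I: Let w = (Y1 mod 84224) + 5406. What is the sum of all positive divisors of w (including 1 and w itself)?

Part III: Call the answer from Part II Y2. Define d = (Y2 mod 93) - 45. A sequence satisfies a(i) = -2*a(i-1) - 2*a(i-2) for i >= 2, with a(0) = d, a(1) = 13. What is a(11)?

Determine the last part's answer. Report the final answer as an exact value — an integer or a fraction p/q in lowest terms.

Part I: T(3) = -3*(-48) + 2*(38) - 1*(-12) = 232; iterating: T(3)=232, T(4)=-830, T(5)=3002, T(6)=-10898, T(7)=39528, T(8)=-143382, T(9)=520100, T(10)=-1886592, T(11)=6843358, T(12)=-24823358, T(13)=90043382, T(14)=-326620220, T(15)=1184770782, T(16)=-4297596168, T(17)=15588950288, T(18)=-56546813982; answer -56546813982
Part II: Y1 = -56546813982; w = 5888; 5888 = 2^8 * 23; sigma = (1 + 2 + 4 + 8 + 16 + 32 + 64 + 128 + 256) * (1 + 23) = 511 * 24 = 12264; answer 12264
Part III: Y2 = 12264; d = 36; a(2) = -2*(13) - 2*(36) = -98; iterating: a(2)=-98, a(3)=170, a(4)=-144, a(5)=-52, a(6)=392, a(7)=-680, a(8)=576, a(9)=208, a(10)=-1568, a(11)=2720; answer 2720

2720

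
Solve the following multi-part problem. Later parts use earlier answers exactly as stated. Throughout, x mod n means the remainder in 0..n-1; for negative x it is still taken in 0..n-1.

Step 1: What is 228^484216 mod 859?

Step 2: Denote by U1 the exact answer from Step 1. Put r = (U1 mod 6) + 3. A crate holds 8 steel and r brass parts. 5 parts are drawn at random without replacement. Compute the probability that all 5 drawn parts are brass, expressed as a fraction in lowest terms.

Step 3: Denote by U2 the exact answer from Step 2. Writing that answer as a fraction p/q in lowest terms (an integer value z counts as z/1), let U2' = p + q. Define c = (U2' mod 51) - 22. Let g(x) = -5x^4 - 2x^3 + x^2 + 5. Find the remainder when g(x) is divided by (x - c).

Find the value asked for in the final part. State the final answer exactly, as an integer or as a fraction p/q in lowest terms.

-815595

Step 1: squarings mod 859: 228^1=228, 228^2=444, 228^4=425, 228^8=235, 228^16=249, 228^32=153, 228^64=216, 228^128=270, 228^256=744, 228^512=340, 228^1024=494, 228^2048=80, 228^4096=387, 228^8192=303, 228^16384=755, 228^32768=508, 228^65536=364, 228^131072=210, 228^262144=291; 228^484216 = 228^8 * 228^16 * 228^32 * 228^64 * 228^256 * 228^512 * 228^8192 * 228^16384 * 228^65536 * 228^131072 * 228^262144 = 604 (mod 859); answer 604
Step 2: U1 = 604; r = 7; total draws C(15,5) = 3003; favorable C(7,5) = 21; P = 1/143; answer 1/143
Step 3: U2 = 1/143; threaded value p + q = 144; c = 20; remainder = value at the root: -5*(20)^4 - 2*(20)^3 + 1*(20)^2 + 5 = (-800000) + (-16000) + (400) + (5) = -815595; answer -815595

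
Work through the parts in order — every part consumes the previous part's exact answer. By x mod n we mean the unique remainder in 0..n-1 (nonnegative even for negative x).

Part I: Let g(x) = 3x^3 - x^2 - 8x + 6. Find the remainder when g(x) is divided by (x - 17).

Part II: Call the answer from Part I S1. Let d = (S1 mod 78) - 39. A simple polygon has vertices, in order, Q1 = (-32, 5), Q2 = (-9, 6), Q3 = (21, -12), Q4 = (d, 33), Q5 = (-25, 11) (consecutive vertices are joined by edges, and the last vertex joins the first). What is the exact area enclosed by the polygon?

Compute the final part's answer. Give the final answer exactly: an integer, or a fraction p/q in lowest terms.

1741/2

Part I: remainder = value at the root: 3*(17)^3 - 1*(17)^2 - 8*(17)^1 + 6 = (14739) + (-289) + (-136) + (6) = 14320; answer 14320
Part II: S1 = 14320; d = 7; cross terms: (-32*6 - -9*5)=-147, (-9*-12 - 21*6)=-18, (21*33 - 7*-12)=777, (7*11 - -25*33)=902, (-25*5 - -32*11)=227; twice the area = |1741| = 1741; area = 1741/2; answer 1741/2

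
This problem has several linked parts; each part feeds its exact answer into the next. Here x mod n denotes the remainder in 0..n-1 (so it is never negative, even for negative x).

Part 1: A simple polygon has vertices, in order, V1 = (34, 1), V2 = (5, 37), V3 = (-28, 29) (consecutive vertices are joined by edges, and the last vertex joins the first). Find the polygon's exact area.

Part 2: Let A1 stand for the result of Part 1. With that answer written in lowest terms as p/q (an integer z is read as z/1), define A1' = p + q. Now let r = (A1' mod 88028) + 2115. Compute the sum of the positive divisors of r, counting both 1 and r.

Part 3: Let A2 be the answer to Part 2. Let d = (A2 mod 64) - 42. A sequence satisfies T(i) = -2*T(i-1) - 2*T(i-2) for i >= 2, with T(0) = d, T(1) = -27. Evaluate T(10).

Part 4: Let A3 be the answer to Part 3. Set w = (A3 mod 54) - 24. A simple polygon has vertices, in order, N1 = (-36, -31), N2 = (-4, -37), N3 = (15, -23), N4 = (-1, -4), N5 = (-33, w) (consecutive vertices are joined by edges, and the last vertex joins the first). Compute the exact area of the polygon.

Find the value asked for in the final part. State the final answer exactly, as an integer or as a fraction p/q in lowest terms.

Part 1: cross terms: (34*37 - 5*1)=1253, (5*29 - -28*37)=1181, (-28*1 - 34*29)=-1014; twice the area = |1420| = 1420; area = 710; answer 710
Part 2: A1 = 710; threaded value p + q = 711; r = 2826; 2826 = 2 * 3^2 * 157; sigma = (1 + 2) * (1 + 3 + 9) * (1 + 157) = 3 * 13 * 158 = 6162; answer 6162
Part 3: A2 = 6162; d = -24; T(2) = -2*(-27) - 2*(-24) = 102; iterating: T(2)=102, T(3)=-150, T(4)=96, T(5)=108, T(6)=-408, T(7)=600, T(8)=-384, T(9)=-432, T(10)=1632; answer 1632
Part 4: A3 = 1632; w = -12; cross terms: (-36*-37 - -4*-31)=1208, (-4*-23 - 15*-37)=647, (15*-4 - -1*-23)=-83, (-1*-12 - -33*-4)=-120, (-33*-31 - -36*-12)=591; twice the area = |2243| = 2243; area = 2243/2; answer 2243/2

2243/2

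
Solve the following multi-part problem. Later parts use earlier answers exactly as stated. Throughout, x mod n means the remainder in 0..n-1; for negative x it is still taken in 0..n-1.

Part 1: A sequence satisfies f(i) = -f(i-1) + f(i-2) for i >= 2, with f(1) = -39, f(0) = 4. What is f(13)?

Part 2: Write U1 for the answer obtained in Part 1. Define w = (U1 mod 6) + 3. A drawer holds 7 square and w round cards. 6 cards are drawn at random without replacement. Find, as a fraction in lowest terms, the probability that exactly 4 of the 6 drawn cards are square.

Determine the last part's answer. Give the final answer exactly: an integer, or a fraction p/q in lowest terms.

175/572

Part 1: f(2) = -1*(-39) + 1*(4) = 43; iterating: f(2)=43, f(3)=-82, f(4)=125, f(5)=-207, f(6)=332, f(7)=-539, f(8)=871, f(9)=-1410, f(10)=2281, f(11)=-3691, f(12)=5972, f(13)=-9663; answer -9663
Part 2: U1 = -9663; w = 6; total draws C(13,6) = 1716; favorable C(7,4)*C(6,2) = 525; P = 175/572; answer 175/572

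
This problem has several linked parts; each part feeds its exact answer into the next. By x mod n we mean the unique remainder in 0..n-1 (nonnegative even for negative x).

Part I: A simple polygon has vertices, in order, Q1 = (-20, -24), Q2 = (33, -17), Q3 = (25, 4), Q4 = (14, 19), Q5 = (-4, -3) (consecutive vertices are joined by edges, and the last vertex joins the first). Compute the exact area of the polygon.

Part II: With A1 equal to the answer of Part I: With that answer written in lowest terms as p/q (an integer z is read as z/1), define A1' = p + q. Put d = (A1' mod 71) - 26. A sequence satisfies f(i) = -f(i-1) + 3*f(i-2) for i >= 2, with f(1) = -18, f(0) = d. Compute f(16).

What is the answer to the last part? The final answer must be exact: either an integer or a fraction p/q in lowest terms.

2894946

Part I: cross terms: (-20*-17 - 33*-24)=1132, (33*4 - 25*-17)=557, (25*19 - 14*4)=419, (14*-3 - -4*19)=34, (-4*-24 - -20*-3)=36; twice the area = |2178| = 2178; area = 1089; answer 1089
Part II: A1 = 1089; threaded value p + q = 1090; d = -1; f(2) = -1*(-18) + 3*(-1) = 15; iterating: f(2)=15, f(3)=-69, f(4)=114, f(5)=-321, f(6)=663, f(7)=-1626, f(8)=3615, f(9)=-8493, f(10)=19338, f(11)=-44817, f(12)=102831, f(13)=-237282, f(14)=545775, f(15)=-1257621, f(16)=2894946; answer 2894946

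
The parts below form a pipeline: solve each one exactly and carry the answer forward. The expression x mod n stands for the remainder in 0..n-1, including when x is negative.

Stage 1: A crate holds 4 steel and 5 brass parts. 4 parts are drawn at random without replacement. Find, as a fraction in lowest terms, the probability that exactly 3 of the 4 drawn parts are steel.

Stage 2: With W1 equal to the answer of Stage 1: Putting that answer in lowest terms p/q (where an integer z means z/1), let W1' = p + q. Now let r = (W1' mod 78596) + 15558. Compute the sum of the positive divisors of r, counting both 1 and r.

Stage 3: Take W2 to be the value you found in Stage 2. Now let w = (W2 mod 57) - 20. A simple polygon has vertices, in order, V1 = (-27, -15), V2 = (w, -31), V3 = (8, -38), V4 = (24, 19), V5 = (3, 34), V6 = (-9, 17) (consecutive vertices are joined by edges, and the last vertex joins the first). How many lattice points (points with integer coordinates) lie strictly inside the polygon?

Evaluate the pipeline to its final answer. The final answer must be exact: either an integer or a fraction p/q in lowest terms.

2153

Stage 1: total draws C(9,4) = 126; favorable C(4,3)*C(5,1) = 20; P = 10/63; answer 10/63
Stage 2: W1 = 10/63; threaded value p + q = 73; r = 15631; 15631 = 7^2 * 11 * 29; sigma = (1 + 7 + 49) * (1 + 11) * (1 + 29) = 57 * 12 * 30 = 20520; answer 20520
Stage 3: W2 = 20520; w = -20; cross terms: (-27*-31 - -20*-15)=537, (-20*-38 - 8*-31)=1008, (8*19 - 24*-38)=1064, (24*34 - 3*19)=759, (3*17 - -9*34)=357, (-9*-15 - -27*17)=594; twice the area = |4319| = 4319; area = 4319/2; boundary points = 1 + 7 + 1 + 3 + 1 + 2 = 15; strictly interior points = area - boundary/2 + 1 = 2153; answer 2153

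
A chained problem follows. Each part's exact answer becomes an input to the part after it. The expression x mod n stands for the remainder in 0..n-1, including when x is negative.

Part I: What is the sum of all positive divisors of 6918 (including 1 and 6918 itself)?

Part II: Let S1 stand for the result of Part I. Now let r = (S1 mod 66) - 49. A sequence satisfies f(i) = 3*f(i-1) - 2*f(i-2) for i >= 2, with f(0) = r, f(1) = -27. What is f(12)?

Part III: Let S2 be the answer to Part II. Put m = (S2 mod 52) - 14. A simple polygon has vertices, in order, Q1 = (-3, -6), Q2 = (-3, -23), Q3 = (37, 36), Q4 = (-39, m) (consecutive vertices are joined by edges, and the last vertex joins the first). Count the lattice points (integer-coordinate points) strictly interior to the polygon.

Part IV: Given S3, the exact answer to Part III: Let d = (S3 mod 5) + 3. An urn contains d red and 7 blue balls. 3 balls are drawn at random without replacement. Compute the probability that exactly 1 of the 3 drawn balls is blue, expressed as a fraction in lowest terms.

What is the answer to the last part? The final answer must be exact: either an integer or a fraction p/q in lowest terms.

Part I: 6918 = 2 * 3 * 1153; sigma = (1 + 2) * (1 + 3) * (1 + 1153) = 3 * 4 * 1154 = 13848; answer 13848
Part II: S1 = 13848; r = 5; f(2) = 3*(-27) - 2*(5) = -91; iterating: f(2)=-91, f(3)=-219, f(4)=-475, f(5)=-987, f(6)=-2011, f(7)=-4059, f(8)=-8155, f(9)=-16347, f(10)=-32731, f(11)=-65499, f(12)=-131035; answer -131035
Part III: S2 = -131035; m = -9; cross terms: (-3*-23 - -3*-6)=51, (-3*36 - 37*-23)=743, (37*-9 - -39*36)=1071, (-39*-6 - -3*-9)=207; twice the area = |2072| = 2072; area = 1036; boundary points = 17 + 1 + 1 + 3 = 22; strictly interior points = area - boundary/2 + 1 = 1026; answer 1026
Part IV: S3 = 1026; d = 4; total draws C(11,3) = 165; favorable C(7,1)*C(4,2) = 42; P = 14/55; answer 14/55

14/55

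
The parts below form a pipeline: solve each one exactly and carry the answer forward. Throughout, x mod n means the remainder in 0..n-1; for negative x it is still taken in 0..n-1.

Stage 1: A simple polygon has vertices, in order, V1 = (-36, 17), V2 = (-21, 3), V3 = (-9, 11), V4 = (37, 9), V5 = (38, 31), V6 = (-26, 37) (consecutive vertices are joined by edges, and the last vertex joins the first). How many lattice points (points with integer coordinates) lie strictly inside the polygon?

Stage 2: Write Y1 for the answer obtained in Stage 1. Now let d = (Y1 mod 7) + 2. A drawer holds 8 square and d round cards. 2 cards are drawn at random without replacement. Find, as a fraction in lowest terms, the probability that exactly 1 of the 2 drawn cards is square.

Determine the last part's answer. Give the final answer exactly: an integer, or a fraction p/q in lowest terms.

24/55

Stage 1: cross terms: (-36*3 - -21*17)=249, (-21*11 - -9*3)=-204, (-9*9 - 37*11)=-488, (37*31 - 38*9)=805, (38*37 - -26*31)=2212, (-26*17 - -36*37)=890; twice the area = |3464| = 3464; area = 1732; boundary points = 1 + 4 + 2 + 1 + 2 + 10 = 20; strictly interior points = area - boundary/2 + 1 = 1723; answer 1723
Stage 2: Y1 = 1723; d = 3; total draws C(11,2) = 55; favorable C(8,1)*C(3,1) = 24; P = 24/55; answer 24/55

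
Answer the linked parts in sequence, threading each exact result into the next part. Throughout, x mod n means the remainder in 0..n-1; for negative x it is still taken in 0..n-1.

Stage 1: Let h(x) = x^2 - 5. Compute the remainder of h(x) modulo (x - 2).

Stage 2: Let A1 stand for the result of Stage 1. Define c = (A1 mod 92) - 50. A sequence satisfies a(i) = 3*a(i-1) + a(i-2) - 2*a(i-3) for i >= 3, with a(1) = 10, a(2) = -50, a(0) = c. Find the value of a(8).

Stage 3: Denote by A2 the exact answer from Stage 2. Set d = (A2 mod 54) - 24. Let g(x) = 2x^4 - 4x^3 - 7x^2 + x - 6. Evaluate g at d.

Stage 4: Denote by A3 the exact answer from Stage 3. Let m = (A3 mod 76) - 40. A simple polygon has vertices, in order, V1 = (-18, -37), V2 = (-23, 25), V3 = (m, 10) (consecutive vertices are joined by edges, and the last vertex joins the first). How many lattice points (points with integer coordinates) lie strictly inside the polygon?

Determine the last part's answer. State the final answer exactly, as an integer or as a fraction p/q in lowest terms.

Stage 1: remainder = value at the root: 1*(2)^2 - 5 = (4) + (-5) = -1; answer -1
Stage 2: A1 = -1; c = 41; a(3) = 3*(-50) + 1*(10) - 2*(41) = -222; iterating: a(3)=-222, a(4)=-736, a(5)=-2330, a(6)=-7282, a(7)=-22704, a(8)=-70734; answer -70734
Stage 3: A2 = -70734; d = -18; 2*(-18)^4 - 4*(-18)^3 - 7*(-18)^2 + 1*(-18)^1 - 6 = (209952) + (23328) + (-2268) + (-18) + (-6) = 230988; answer 230988
Stage 4: A3 = 230988; m = -16; cross terms: (-18*25 - -23*-37)=-1301, (-23*10 - -16*25)=170, (-16*-37 - -18*10)=772; twice the area = |-359| = 359; area = 359/2; boundary points = 1 + 1 + 1 = 3; strictly interior points = area - boundary/2 + 1 = 179; answer 179

179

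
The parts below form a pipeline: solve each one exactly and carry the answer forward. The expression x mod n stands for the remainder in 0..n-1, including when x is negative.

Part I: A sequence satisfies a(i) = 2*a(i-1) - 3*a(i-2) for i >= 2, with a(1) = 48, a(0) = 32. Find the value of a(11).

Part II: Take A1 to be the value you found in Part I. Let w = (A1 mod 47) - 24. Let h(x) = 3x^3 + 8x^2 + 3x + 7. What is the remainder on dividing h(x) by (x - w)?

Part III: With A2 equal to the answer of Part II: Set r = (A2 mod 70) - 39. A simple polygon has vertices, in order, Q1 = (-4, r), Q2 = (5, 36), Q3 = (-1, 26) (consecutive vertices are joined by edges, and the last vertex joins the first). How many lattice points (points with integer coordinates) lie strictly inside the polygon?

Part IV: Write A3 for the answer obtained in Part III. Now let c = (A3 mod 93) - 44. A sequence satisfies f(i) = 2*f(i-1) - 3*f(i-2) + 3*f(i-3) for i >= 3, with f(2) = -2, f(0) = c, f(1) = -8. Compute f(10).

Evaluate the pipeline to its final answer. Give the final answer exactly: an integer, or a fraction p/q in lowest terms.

-290

Part I: a(2) = 2*(48) - 3*(32) = 0; iterating: a(2)=0, a(3)=-144, a(4)=-288, a(5)=-144, a(6)=576, a(7)=1584, a(8)=1440, a(9)=-1872, a(10)=-8064, a(11)=-10512; answer -10512
Part II: A1 = -10512; w = -8; remainder = value at the root: 3*(-8)^3 + 8*(-8)^2 + 3*(-8)^1 + 7 = (-1536) + (512) + (-24) + (7) = -1041; answer -1041
Part III: A2 = -1041; r = -30; cross terms: (-4*36 - 5*-30)=6, (5*26 - -1*36)=166, (-1*-30 - -4*26)=134; twice the area = |306| = 306; area = 153; boundary points = 3 + 2 + 1 = 6; strictly interior points = area - boundary/2 + 1 = 151; answer 151
Part IV: A3 = 151; c = 14; f(3) = 2*(-2) - 3*(-8) + 3*(14) = 62; iterating: f(3)=62, f(4)=106, f(5)=20, f(6)=-92, f(7)=74, f(8)=484, f(9)=470, f(10)=-290; answer -290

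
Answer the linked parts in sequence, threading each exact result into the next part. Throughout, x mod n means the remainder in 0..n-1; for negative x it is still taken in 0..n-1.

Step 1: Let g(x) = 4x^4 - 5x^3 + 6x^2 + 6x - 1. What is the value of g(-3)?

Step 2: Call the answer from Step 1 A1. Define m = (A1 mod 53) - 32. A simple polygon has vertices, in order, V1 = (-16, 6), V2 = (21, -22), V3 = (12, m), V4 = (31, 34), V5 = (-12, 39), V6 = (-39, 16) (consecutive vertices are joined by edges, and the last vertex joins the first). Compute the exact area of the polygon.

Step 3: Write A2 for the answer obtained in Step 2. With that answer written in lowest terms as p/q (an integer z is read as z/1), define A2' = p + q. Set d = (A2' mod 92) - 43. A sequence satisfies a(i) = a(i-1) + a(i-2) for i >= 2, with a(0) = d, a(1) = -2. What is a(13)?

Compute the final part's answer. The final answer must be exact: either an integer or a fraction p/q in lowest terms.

Step 1: 4*(-3)^4 - 5*(-3)^3 + 6*(-3)^2 + 6*(-3)^1 - 1 = (324) + (135) + (54) + (-18) + (-1) = 494; answer 494
Step 2: A1 = 494; m = -15; cross terms: (-16*-22 - 21*6)=226, (21*-15 - 12*-22)=-51, (12*34 - 31*-15)=873, (31*39 - -12*34)=1617, (-12*16 - -39*39)=1329, (-39*6 - -16*16)=22; twice the area = |4016| = 4016; area = 2008; answer 2008
Step 3: A2 = 2008; threaded value p + q = 2009; d = 34; a(2) = 1*(-2) + 1*(34) = 32; iterating: a(2)=32, a(3)=30, a(4)=62, a(5)=92, a(6)=154, a(7)=246, a(8)=400, a(9)=646, a(10)=1046, a(11)=1692, a(12)=2738, a(13)=4430; answer 4430

4430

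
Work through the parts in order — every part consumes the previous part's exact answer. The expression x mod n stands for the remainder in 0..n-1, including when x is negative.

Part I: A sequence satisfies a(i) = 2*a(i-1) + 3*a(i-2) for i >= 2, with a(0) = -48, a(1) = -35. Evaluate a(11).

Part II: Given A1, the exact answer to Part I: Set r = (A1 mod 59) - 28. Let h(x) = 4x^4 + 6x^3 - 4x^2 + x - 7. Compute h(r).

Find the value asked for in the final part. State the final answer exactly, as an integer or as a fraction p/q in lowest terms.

362416

Part I: a(2) = 2*(-35) + 3*(-48) = -214; iterating: a(2)=-214, a(3)=-533, a(4)=-1708, a(5)=-5015, a(6)=-15154, a(7)=-45353, a(8)=-136168, a(9)=-408395, a(10)=-1225294, a(11)=-3675773; answer -3675773
Part II: A1 = -3675773; r = 17; 4*(17)^4 + 6*(17)^3 - 4*(17)^2 + 1*(17)^1 - 7 = (334084) + (29478) + (-1156) + (17) + (-7) = 362416; answer 362416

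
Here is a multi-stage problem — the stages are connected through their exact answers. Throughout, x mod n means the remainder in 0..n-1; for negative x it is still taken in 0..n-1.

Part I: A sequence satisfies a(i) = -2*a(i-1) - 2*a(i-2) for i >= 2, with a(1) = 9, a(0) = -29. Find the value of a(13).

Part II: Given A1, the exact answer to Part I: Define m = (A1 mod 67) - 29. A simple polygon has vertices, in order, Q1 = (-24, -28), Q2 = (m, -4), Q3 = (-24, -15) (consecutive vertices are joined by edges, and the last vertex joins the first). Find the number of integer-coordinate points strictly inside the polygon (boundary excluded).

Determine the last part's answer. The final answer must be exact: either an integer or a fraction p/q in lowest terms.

Part I: a(2) = -2*(9) - 2*(-29) = 40; iterating: a(2)=40, a(3)=-98, a(4)=116, a(5)=-36, a(6)=-160, a(7)=392, a(8)=-464, a(9)=144, a(10)=640, a(11)=-1568, a(12)=1856, a(13)=-576; answer -576
Part II: A1 = -576; m = -2; cross terms: (-24*-4 - -2*-28)=40, (-2*-15 - -24*-4)=-66, (-24*-28 - -24*-15)=312; twice the area = |286| = 286; area = 143; boundary points = 2 + 11 + 13 = 26; strictly interior points = area - boundary/2 + 1 = 131; answer 131

131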